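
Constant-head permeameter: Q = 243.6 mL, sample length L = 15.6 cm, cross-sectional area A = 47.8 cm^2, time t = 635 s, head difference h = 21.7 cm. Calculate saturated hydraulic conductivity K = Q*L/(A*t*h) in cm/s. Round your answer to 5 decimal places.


Step 1: K = Q * L / (A * t * h)
Step 2: Numerator = 243.6 * 15.6 = 3800.16
Step 3: Denominator = 47.8 * 635 * 21.7 = 658660.1
Step 4: K = 3800.16 / 658660.1 = 0.00577 cm/s

0.00577


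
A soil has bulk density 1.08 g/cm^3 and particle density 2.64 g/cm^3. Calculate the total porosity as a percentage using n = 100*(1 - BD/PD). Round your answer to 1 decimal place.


Step 1: Formula: n = 100 * (1 - BD / PD)
Step 2: n = 100 * (1 - 1.08 / 2.64)
Step 3: n = 100 * (1 - 0.40909)
Step 4: n = 59.1%

59.1


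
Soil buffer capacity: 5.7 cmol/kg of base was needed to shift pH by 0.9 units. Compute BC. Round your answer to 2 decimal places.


Step 1: BC = change in base / change in pH
Step 2: BC = 5.7 / 0.9
Step 3: BC = 6.33 cmol/(kg*pH unit)

6.33


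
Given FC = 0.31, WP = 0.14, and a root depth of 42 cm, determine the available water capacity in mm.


Step 1: Available water = (FC - WP) * depth * 10
Step 2: AW = (0.31 - 0.14) * 42 * 10
Step 3: AW = 0.17 * 42 * 10
Step 4: AW = 71.4 mm

71.4


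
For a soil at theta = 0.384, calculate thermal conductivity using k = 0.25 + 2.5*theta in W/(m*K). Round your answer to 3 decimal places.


Step 1: k = 0.25 + 2.5 * theta
Step 2: k = 0.25 + 2.5 * 0.384
Step 3: k = 0.25 + 0.96
Step 4: k = 1.21 W/(m*K)

1.21


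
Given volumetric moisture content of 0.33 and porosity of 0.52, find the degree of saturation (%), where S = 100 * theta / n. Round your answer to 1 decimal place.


Step 1: S = 100 * theta_v / n
Step 2: S = 100 * 0.33 / 0.52
Step 3: S = 63.5%

63.5


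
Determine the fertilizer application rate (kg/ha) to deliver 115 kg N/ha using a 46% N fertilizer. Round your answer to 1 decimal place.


Step 1: Fertilizer rate = target N / (N content / 100)
Step 2: Rate = 115 / (46 / 100)
Step 3: Rate = 115 / 0.46
Step 4: Rate = 250.0 kg/ha

250.0


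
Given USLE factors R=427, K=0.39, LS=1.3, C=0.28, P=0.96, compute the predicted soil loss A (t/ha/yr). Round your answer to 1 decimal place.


Step 1: A = R * K * LS * C * P
Step 2: R * K = 427 * 0.39 = 166.53
Step 3: (R*K) * LS = 166.53 * 1.3 = 216.489
Step 4: * C * P = 216.489 * 0.28 * 0.96 = 58.2
Step 5: A = 58.2 t/(ha*yr)

58.2


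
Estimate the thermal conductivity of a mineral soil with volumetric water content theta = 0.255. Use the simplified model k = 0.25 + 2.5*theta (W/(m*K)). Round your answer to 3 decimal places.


Step 1: k = 0.25 + 2.5 * theta
Step 2: k = 0.25 + 2.5 * 0.255
Step 3: k = 0.25 + 0.638
Step 4: k = 0.888 W/(m*K)

0.888


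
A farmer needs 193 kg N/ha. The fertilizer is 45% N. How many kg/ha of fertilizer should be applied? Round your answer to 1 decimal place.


Step 1: Fertilizer rate = target N / (N content / 100)
Step 2: Rate = 193 / (45 / 100)
Step 3: Rate = 193 / 0.45
Step 4: Rate = 428.9 kg/ha

428.9


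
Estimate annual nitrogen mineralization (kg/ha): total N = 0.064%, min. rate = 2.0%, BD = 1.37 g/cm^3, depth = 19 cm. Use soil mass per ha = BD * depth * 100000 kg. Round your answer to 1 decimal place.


Step 1: Soil mass per ha = BD * depth * 100000 = 1.37 * 19 * 100000 = 2603000 kg
Step 2: Total N pool = soil mass * N%/100 = 2603000 * 0.064/100 = 1665.92 kg/ha
Step 3: N mineralized = N pool * rate%/100 = 1665.92 * 2.0/100 = 33.3 kg/ha/yr

33.3


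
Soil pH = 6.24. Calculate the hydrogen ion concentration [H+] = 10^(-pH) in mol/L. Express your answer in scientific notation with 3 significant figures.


Step 1: [H+] = 10^(-pH)
Step 2: [H+] = 10^(-6.24)
Step 3: [H+] = 5.75e-07 mol/L

5.75e-07


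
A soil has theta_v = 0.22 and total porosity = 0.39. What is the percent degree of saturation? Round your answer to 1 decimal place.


Step 1: S = 100 * theta_v / n
Step 2: S = 100 * 0.22 / 0.39
Step 3: S = 56.4%

56.4


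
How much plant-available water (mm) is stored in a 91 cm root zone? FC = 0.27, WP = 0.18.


Step 1: Available water = (FC - WP) * depth * 10
Step 2: AW = (0.27 - 0.18) * 91 * 10
Step 3: AW = 0.09 * 91 * 10
Step 4: AW = 81.9 mm

81.9


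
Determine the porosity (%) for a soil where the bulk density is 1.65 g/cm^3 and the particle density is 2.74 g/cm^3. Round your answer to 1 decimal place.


Step 1: Formula: n = 100 * (1 - BD / PD)
Step 2: n = 100 * (1 - 1.65 / 2.74)
Step 3: n = 100 * (1 - 0.60219)
Step 4: n = 39.8%

39.8


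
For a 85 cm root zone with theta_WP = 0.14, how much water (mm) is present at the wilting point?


Step 1: Water (mm) = theta_WP * depth * 10
Step 2: Water = 0.14 * 85 * 10
Step 3: Water = 119.0 mm

119.0


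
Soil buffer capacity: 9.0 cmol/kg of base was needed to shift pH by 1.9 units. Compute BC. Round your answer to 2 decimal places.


Step 1: BC = change in base / change in pH
Step 2: BC = 9.0 / 1.9
Step 3: BC = 4.74 cmol/(kg*pH unit)

4.74


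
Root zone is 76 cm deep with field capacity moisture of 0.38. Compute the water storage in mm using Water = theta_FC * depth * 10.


Step 1: Water (mm) = theta_FC * depth (cm) * 10
Step 2: Water = 0.38 * 76 * 10
Step 3: Water = 288.8 mm

288.8


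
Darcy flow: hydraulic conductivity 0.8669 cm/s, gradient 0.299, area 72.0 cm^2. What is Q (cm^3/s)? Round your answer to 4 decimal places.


Step 1: Apply Darcy's law: Q = K * i * A
Step 2: Q = 0.8669 * 0.299 * 72.0
Step 3: Q = 18.6626 cm^3/s

18.6626


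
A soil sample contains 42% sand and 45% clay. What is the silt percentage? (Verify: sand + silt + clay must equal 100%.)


Step 1: sand + silt + clay = 100%
Step 2: silt = 100 - sand - clay
Step 3: silt = 100 - 42 - 45
Step 4: silt = 13%

13


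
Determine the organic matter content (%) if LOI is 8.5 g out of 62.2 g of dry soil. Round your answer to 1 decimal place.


Step 1: OM% = 100 * LOI / sample mass
Step 2: OM = 100 * 8.5 / 62.2
Step 3: OM = 13.7%

13.7


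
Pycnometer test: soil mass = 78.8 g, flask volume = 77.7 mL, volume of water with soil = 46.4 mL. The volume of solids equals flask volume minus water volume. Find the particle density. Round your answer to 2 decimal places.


Step 1: Volume of solids = flask volume - water volume with soil
Step 2: V_solids = 77.7 - 46.4 = 31.3 mL
Step 3: Particle density = mass / V_solids = 78.8 / 31.3 = 2.52 g/cm^3

2.52


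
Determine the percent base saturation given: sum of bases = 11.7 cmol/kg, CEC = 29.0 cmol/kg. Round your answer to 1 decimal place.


Step 1: BS = 100 * (sum of bases) / CEC
Step 2: BS = 100 * 11.7 / 29.0
Step 3: BS = 40.3%

40.3


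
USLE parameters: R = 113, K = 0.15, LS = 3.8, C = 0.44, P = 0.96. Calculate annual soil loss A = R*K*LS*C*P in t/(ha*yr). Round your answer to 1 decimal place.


Step 1: A = R * K * LS * C * P
Step 2: R * K = 113 * 0.15 = 16.95
Step 3: (R*K) * LS = 16.95 * 3.8 = 64.41
Step 4: * C * P = 64.41 * 0.44 * 0.96 = 27.2
Step 5: A = 27.2 t/(ha*yr)

27.2


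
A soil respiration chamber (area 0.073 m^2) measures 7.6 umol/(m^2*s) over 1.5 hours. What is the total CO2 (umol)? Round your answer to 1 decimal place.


Step 1: Convert time to seconds: 1.5 hr * 3600 = 5400.0 s
Step 2: Total = flux * area * time_s
Step 3: Total = 7.6 * 0.073 * 5400.0
Step 4: Total = 2995.9 umol

2995.9


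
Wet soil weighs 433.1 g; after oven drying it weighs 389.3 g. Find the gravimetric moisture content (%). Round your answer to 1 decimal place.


Step 1: Water mass = wet - dry = 433.1 - 389.3 = 43.8 g
Step 2: w = 100 * water mass / dry mass
Step 3: w = 100 * 43.8 / 389.3 = 11.3%

11.3


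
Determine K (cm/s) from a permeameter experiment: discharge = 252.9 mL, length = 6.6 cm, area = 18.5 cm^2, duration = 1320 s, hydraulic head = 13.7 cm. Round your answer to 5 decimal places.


Step 1: K = Q * L / (A * t * h)
Step 2: Numerator = 252.9 * 6.6 = 1669.14
Step 3: Denominator = 18.5 * 1320 * 13.7 = 334554.0
Step 4: K = 1669.14 / 334554.0 = 0.00499 cm/s

0.00499


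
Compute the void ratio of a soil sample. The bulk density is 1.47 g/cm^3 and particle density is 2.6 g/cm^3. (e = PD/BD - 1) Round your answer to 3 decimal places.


Step 1: e = PD / BD - 1
Step 2: e = 2.6 / 1.47 - 1
Step 3: e = 1.76871 - 1
Step 4: e = 0.769

0.769


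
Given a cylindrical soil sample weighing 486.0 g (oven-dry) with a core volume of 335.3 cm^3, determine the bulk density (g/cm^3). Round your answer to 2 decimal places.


Step 1: Identify the formula: BD = dry mass / volume
Step 2: Substitute values: BD = 486.0 / 335.3
Step 3: BD = 1.45 g/cm^3

1.45


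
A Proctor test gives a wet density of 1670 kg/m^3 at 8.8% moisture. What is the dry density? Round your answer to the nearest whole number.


Step 1: Dry density = wet density / (1 + w/100)
Step 2: Dry density = 1670 / (1 + 8.8/100)
Step 3: Dry density = 1670 / 1.088
Step 4: Dry density = 1535 kg/m^3

1535


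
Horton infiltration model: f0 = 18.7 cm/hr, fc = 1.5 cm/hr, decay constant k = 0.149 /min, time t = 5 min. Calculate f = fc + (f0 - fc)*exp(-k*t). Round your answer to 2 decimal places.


Step 1: f = fc + (f0 - fc) * exp(-k * t)
Step 2: exp(-0.149 * 5) = 0.474734
Step 3: f = 1.5 + (18.7 - 1.5) * 0.474734
Step 4: f = 1.5 + 17.2 * 0.474734
Step 5: f = 9.67 cm/hr

9.67


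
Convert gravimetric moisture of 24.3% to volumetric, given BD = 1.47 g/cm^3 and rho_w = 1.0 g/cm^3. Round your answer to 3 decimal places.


Step 1: theta = (w / 100) * BD / rho_w
Step 2: theta = (24.3 / 100) * 1.47 / 1.0
Step 3: theta = 0.243 * 1.47
Step 4: theta = 0.357

0.357


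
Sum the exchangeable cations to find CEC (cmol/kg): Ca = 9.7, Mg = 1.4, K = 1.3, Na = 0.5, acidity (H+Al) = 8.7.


Step 1: CEC = Ca + Mg + K + Na + (H+Al)
Step 2: CEC = 9.7 + 1.4 + 1.3 + 0.5 + 8.7
Step 3: CEC = 21.6 cmol/kg

21.6


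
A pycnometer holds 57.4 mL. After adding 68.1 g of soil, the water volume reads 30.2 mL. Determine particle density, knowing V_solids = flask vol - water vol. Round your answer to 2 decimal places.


Step 1: Volume of solids = flask volume - water volume with soil
Step 2: V_solids = 57.4 - 30.2 = 27.2 mL
Step 3: Particle density = mass / V_solids = 68.1 / 27.2 = 2.5 g/cm^3

2.5


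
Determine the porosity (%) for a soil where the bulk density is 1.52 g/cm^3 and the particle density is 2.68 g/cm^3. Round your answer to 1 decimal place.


Step 1: Formula: n = 100 * (1 - BD / PD)
Step 2: n = 100 * (1 - 1.52 / 2.68)
Step 3: n = 100 * (1 - 0.56716)
Step 4: n = 43.3%

43.3


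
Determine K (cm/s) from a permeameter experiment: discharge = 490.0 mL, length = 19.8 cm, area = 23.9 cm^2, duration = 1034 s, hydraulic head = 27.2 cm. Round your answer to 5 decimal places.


Step 1: K = Q * L / (A * t * h)
Step 2: Numerator = 490.0 * 19.8 = 9702.0
Step 3: Denominator = 23.9 * 1034 * 27.2 = 672182.72
Step 4: K = 9702.0 / 672182.72 = 0.01443 cm/s

0.01443


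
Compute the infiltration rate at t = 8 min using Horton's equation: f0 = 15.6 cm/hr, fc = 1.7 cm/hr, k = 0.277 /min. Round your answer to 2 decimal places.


Step 1: f = fc + (f0 - fc) * exp(-k * t)
Step 2: exp(-0.277 * 8) = 0.109044
Step 3: f = 1.7 + (15.6 - 1.7) * 0.109044
Step 4: f = 1.7 + 13.9 * 0.109044
Step 5: f = 3.22 cm/hr

3.22


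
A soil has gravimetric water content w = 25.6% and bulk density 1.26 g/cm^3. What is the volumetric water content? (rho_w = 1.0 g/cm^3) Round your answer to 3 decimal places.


Step 1: theta = (w / 100) * BD / rho_w
Step 2: theta = (25.6 / 100) * 1.26 / 1.0
Step 3: theta = 0.256 * 1.26
Step 4: theta = 0.323

0.323


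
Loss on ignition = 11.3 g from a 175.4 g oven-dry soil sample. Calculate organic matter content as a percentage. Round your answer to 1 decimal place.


Step 1: OM% = 100 * LOI / sample mass
Step 2: OM = 100 * 11.3 / 175.4
Step 3: OM = 6.4%

6.4


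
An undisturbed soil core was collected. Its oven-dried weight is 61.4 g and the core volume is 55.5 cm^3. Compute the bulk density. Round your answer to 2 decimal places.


Step 1: Identify the formula: BD = dry mass / volume
Step 2: Substitute values: BD = 61.4 / 55.5
Step 3: BD = 1.11 g/cm^3

1.11


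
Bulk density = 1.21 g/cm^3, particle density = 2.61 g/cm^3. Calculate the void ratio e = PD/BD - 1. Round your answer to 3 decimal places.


Step 1: e = PD / BD - 1
Step 2: e = 2.61 / 1.21 - 1
Step 3: e = 2.15702 - 1
Step 4: e = 1.157

1.157


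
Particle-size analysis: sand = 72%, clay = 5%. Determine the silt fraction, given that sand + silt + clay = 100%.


Step 1: sand + silt + clay = 100%
Step 2: silt = 100 - sand - clay
Step 3: silt = 100 - 72 - 5
Step 4: silt = 23%

23


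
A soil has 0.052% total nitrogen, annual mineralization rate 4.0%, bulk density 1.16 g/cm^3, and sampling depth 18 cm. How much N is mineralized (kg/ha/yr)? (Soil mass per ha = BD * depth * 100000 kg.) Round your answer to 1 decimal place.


Step 1: Soil mass per ha = BD * depth * 100000 = 1.16 * 18 * 100000 = 2088000 kg
Step 2: Total N pool = soil mass * N%/100 = 2088000 * 0.052/100 = 1085.76 kg/ha
Step 3: N mineralized = N pool * rate%/100 = 1085.76 * 4.0/100 = 43.4 kg/ha/yr

43.4


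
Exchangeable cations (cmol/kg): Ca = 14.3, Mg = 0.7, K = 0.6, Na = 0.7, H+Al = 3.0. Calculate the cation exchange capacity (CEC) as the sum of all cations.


Step 1: CEC = Ca + Mg + K + Na + (H+Al)
Step 2: CEC = 14.3 + 0.7 + 0.6 + 0.7 + 3.0
Step 3: CEC = 19.3 cmol/kg

19.3


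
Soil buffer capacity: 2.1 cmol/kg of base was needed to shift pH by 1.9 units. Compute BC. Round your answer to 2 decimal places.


Step 1: BC = change in base / change in pH
Step 2: BC = 2.1 / 1.9
Step 3: BC = 1.11 cmol/(kg*pH unit)

1.11


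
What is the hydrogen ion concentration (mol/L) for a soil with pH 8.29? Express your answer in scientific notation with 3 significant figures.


Step 1: [H+] = 10^(-pH)
Step 2: [H+] = 10^(-8.29)
Step 3: [H+] = 5.13e-09 mol/L

5.13e-09


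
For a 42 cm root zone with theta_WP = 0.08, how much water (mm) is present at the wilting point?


Step 1: Water (mm) = theta_WP * depth * 10
Step 2: Water = 0.08 * 42 * 10
Step 3: Water = 33.6 mm

33.6


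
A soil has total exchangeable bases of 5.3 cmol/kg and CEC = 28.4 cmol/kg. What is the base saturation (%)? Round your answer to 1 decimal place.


Step 1: BS = 100 * (sum of bases) / CEC
Step 2: BS = 100 * 5.3 / 28.4
Step 3: BS = 18.7%

18.7


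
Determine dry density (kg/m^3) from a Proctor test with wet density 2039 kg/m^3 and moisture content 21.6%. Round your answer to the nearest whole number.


Step 1: Dry density = wet density / (1 + w/100)
Step 2: Dry density = 2039 / (1 + 21.6/100)
Step 3: Dry density = 2039 / 1.216
Step 4: Dry density = 1677 kg/m^3

1677


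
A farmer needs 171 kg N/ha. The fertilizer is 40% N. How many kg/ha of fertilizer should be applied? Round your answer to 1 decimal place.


Step 1: Fertilizer rate = target N / (N content / 100)
Step 2: Rate = 171 / (40 / 100)
Step 3: Rate = 171 / 0.4
Step 4: Rate = 427.5 kg/ha

427.5


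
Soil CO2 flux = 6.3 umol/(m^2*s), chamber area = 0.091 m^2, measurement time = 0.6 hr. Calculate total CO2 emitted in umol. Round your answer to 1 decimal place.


Step 1: Convert time to seconds: 0.6 hr * 3600 = 2160.0 s
Step 2: Total = flux * area * time_s
Step 3: Total = 6.3 * 0.091 * 2160.0
Step 4: Total = 1238.3 umol

1238.3


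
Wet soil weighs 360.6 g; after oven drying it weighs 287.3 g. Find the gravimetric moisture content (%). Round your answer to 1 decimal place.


Step 1: Water mass = wet - dry = 360.6 - 287.3 = 73.3 g
Step 2: w = 100 * water mass / dry mass
Step 3: w = 100 * 73.3 / 287.3 = 25.5%

25.5


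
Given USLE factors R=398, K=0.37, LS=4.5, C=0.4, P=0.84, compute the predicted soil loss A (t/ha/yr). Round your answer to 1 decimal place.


Step 1: A = R * K * LS * C * P
Step 2: R * K = 398 * 0.37 = 147.26
Step 3: (R*K) * LS = 147.26 * 4.5 = 662.67
Step 4: * C * P = 662.67 * 0.4 * 0.84 = 222.7
Step 5: A = 222.7 t/(ha*yr)

222.7


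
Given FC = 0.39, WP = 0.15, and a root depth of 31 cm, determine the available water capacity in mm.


Step 1: Available water = (FC - WP) * depth * 10
Step 2: AW = (0.39 - 0.15) * 31 * 10
Step 3: AW = 0.24 * 31 * 10
Step 4: AW = 74.4 mm

74.4


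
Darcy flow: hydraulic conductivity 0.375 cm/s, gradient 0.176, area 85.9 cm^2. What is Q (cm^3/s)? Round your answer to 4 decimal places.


Step 1: Apply Darcy's law: Q = K * i * A
Step 2: Q = 0.375 * 0.176 * 85.9
Step 3: Q = 5.6694 cm^3/s

5.6694


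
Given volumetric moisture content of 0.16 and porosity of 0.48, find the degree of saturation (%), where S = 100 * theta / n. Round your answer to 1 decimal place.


Step 1: S = 100 * theta_v / n
Step 2: S = 100 * 0.16 / 0.48
Step 3: S = 33.3%

33.3


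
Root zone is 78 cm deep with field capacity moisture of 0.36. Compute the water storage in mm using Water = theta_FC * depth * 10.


Step 1: Water (mm) = theta_FC * depth (cm) * 10
Step 2: Water = 0.36 * 78 * 10
Step 3: Water = 280.8 mm

280.8


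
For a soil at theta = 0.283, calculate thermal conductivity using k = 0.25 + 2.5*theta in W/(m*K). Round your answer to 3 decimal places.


Step 1: k = 0.25 + 2.5 * theta
Step 2: k = 0.25 + 2.5 * 0.283
Step 3: k = 0.25 + 0.708
Step 4: k = 0.958 W/(m*K)

0.958


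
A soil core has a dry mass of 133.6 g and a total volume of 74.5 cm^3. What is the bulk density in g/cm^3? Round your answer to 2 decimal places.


Step 1: Identify the formula: BD = dry mass / volume
Step 2: Substitute values: BD = 133.6 / 74.5
Step 3: BD = 1.79 g/cm^3

1.79


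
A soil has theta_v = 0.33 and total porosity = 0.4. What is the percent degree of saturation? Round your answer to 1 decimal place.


Step 1: S = 100 * theta_v / n
Step 2: S = 100 * 0.33 / 0.4
Step 3: S = 82.5%

82.5


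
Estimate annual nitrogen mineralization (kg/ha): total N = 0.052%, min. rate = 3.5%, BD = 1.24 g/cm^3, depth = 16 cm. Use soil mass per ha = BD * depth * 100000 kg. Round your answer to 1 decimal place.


Step 1: Soil mass per ha = BD * depth * 100000 = 1.24 * 16 * 100000 = 1984000 kg
Step 2: Total N pool = soil mass * N%/100 = 1984000 * 0.052/100 = 1031.68 kg/ha
Step 3: N mineralized = N pool * rate%/100 = 1031.68 * 3.5/100 = 36.1 kg/ha/yr

36.1


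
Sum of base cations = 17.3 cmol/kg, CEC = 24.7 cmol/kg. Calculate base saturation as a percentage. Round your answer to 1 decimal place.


Step 1: BS = 100 * (sum of bases) / CEC
Step 2: BS = 100 * 17.3 / 24.7
Step 3: BS = 70.0%

70.0


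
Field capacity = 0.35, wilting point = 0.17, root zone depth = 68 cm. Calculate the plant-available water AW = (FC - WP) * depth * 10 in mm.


Step 1: Available water = (FC - WP) * depth * 10
Step 2: AW = (0.35 - 0.17) * 68 * 10
Step 3: AW = 0.18 * 68 * 10
Step 4: AW = 122.4 mm

122.4


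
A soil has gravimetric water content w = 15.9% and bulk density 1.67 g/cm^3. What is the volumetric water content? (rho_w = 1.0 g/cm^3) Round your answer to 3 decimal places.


Step 1: theta = (w / 100) * BD / rho_w
Step 2: theta = (15.9 / 100) * 1.67 / 1.0
Step 3: theta = 0.159 * 1.67
Step 4: theta = 0.266

0.266


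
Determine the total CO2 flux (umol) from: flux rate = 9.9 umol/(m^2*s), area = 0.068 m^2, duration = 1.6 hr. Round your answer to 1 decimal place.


Step 1: Convert time to seconds: 1.6 hr * 3600 = 5760.0 s
Step 2: Total = flux * area * time_s
Step 3: Total = 9.9 * 0.068 * 5760.0
Step 4: Total = 3877.6 umol

3877.6


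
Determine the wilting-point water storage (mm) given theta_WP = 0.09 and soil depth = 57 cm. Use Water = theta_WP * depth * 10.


Step 1: Water (mm) = theta_WP * depth * 10
Step 2: Water = 0.09 * 57 * 10
Step 3: Water = 51.3 mm

51.3


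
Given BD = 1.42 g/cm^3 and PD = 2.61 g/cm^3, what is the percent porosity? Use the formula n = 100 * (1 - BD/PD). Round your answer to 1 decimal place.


Step 1: Formula: n = 100 * (1 - BD / PD)
Step 2: n = 100 * (1 - 1.42 / 2.61)
Step 3: n = 100 * (1 - 0.54406)
Step 4: n = 45.6%

45.6


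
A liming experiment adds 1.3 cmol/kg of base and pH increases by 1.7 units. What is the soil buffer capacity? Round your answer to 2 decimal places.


Step 1: BC = change in base / change in pH
Step 2: BC = 1.3 / 1.7
Step 3: BC = 0.76 cmol/(kg*pH unit)

0.76


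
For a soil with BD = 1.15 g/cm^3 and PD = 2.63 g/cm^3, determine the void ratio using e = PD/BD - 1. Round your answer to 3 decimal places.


Step 1: e = PD / BD - 1
Step 2: e = 2.63 / 1.15 - 1
Step 3: e = 2.28696 - 1
Step 4: e = 1.287

1.287


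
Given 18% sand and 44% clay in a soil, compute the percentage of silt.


Step 1: sand + silt + clay = 100%
Step 2: silt = 100 - sand - clay
Step 3: silt = 100 - 18 - 44
Step 4: silt = 38%

38


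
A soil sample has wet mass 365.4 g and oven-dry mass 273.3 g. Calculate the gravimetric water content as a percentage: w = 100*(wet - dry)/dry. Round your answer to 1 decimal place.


Step 1: Water mass = wet - dry = 365.4 - 273.3 = 92.1 g
Step 2: w = 100 * water mass / dry mass
Step 3: w = 100 * 92.1 / 273.3 = 33.7%

33.7


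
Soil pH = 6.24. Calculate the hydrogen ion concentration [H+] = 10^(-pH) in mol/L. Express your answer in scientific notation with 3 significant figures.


Step 1: [H+] = 10^(-pH)
Step 2: [H+] = 10^(-6.24)
Step 3: [H+] = 5.75e-07 mol/L

5.75e-07


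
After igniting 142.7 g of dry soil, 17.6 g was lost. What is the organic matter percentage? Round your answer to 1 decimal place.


Step 1: OM% = 100 * LOI / sample mass
Step 2: OM = 100 * 17.6 / 142.7
Step 3: OM = 12.3%

12.3


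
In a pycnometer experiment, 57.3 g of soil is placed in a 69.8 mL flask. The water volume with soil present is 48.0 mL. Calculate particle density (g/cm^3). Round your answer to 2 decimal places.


Step 1: Volume of solids = flask volume - water volume with soil
Step 2: V_solids = 69.8 - 48.0 = 21.8 mL
Step 3: Particle density = mass / V_solids = 57.3 / 21.8 = 2.63 g/cm^3

2.63


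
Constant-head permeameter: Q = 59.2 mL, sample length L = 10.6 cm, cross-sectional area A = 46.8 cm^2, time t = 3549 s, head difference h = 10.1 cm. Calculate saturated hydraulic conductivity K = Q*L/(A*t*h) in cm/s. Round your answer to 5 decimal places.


Step 1: K = Q * L / (A * t * h)
Step 2: Numerator = 59.2 * 10.6 = 627.52
Step 3: Denominator = 46.8 * 3549 * 10.1 = 1677541.32
Step 4: K = 627.52 / 1677541.32 = 0.00037 cm/s

0.00037


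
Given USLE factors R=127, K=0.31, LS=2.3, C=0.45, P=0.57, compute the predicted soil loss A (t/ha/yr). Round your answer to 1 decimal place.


Step 1: A = R * K * LS * C * P
Step 2: R * K = 127 * 0.31 = 39.37
Step 3: (R*K) * LS = 39.37 * 2.3 = 90.551
Step 4: * C * P = 90.551 * 0.45 * 0.57 = 23.2
Step 5: A = 23.2 t/(ha*yr)

23.2


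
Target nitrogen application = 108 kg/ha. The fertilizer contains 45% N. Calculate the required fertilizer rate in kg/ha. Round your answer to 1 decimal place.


Step 1: Fertilizer rate = target N / (N content / 100)
Step 2: Rate = 108 / (45 / 100)
Step 3: Rate = 108 / 0.45
Step 4: Rate = 240.0 kg/ha

240.0


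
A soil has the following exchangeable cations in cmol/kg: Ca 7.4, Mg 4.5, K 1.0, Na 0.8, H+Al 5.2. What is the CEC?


Step 1: CEC = Ca + Mg + K + Na + (H+Al)
Step 2: CEC = 7.4 + 4.5 + 1.0 + 0.8 + 5.2
Step 3: CEC = 18.9 cmol/kg

18.9


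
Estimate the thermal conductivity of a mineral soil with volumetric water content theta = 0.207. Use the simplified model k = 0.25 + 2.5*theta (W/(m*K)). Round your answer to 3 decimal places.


Step 1: k = 0.25 + 2.5 * theta
Step 2: k = 0.25 + 2.5 * 0.207
Step 3: k = 0.25 + 0.518
Step 4: k = 0.768 W/(m*K)

0.768


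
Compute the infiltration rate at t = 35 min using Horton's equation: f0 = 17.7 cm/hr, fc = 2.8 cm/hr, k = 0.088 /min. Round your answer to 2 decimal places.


Step 1: f = fc + (f0 - fc) * exp(-k * t)
Step 2: exp(-0.088 * 35) = 0.045959
Step 3: f = 2.8 + (17.7 - 2.8) * 0.045959
Step 4: f = 2.8 + 14.9 * 0.045959
Step 5: f = 3.48 cm/hr

3.48


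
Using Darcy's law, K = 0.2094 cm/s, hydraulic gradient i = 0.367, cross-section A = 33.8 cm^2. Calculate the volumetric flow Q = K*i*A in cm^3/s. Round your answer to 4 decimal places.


Step 1: Apply Darcy's law: Q = K * i * A
Step 2: Q = 0.2094 * 0.367 * 33.8
Step 3: Q = 2.5975 cm^3/s

2.5975


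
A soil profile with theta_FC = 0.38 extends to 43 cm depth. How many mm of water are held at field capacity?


Step 1: Water (mm) = theta_FC * depth (cm) * 10
Step 2: Water = 0.38 * 43 * 10
Step 3: Water = 163.4 mm

163.4


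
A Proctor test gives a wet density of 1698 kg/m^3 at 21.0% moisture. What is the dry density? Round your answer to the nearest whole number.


Step 1: Dry density = wet density / (1 + w/100)
Step 2: Dry density = 1698 / (1 + 21.0/100)
Step 3: Dry density = 1698 / 1.21
Step 4: Dry density = 1403 kg/m^3

1403


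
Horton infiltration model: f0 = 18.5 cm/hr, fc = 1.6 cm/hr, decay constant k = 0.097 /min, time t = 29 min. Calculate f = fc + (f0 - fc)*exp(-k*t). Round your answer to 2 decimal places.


Step 1: f = fc + (f0 - fc) * exp(-k * t)
Step 2: exp(-0.097 * 29) = 0.060025
Step 3: f = 1.6 + (18.5 - 1.6) * 0.060025
Step 4: f = 1.6 + 16.9 * 0.060025
Step 5: f = 2.61 cm/hr

2.61


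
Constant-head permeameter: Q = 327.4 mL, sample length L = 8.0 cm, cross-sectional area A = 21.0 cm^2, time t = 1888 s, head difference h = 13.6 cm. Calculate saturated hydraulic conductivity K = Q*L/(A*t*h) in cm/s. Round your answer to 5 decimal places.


Step 1: K = Q * L / (A * t * h)
Step 2: Numerator = 327.4 * 8.0 = 2619.2
Step 3: Denominator = 21.0 * 1888 * 13.6 = 539212.8
Step 4: K = 2619.2 / 539212.8 = 0.00486 cm/s

0.00486


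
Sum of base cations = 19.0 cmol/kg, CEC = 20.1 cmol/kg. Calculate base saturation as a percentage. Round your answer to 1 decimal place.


Step 1: BS = 100 * (sum of bases) / CEC
Step 2: BS = 100 * 19.0 / 20.1
Step 3: BS = 94.5%

94.5


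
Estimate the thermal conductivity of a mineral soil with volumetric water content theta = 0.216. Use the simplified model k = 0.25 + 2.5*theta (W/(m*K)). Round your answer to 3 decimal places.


Step 1: k = 0.25 + 2.5 * theta
Step 2: k = 0.25 + 2.5 * 0.216
Step 3: k = 0.25 + 0.54
Step 4: k = 0.79 W/(m*K)

0.79


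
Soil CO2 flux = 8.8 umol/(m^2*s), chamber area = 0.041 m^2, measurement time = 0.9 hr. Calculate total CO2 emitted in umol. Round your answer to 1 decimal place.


Step 1: Convert time to seconds: 0.9 hr * 3600 = 3240.0 s
Step 2: Total = flux * area * time_s
Step 3: Total = 8.8 * 0.041 * 3240.0
Step 4: Total = 1169.0 umol

1169.0


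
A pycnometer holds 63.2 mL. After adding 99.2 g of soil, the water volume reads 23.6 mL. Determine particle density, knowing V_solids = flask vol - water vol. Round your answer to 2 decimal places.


Step 1: Volume of solids = flask volume - water volume with soil
Step 2: V_solids = 63.2 - 23.6 = 39.6 mL
Step 3: Particle density = mass / V_solids = 99.2 / 39.6 = 2.51 g/cm^3

2.51


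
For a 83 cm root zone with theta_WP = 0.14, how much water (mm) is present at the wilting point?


Step 1: Water (mm) = theta_WP * depth * 10
Step 2: Water = 0.14 * 83 * 10
Step 3: Water = 116.2 mm

116.2


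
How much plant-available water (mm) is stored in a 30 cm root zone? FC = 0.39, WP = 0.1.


Step 1: Available water = (FC - WP) * depth * 10
Step 2: AW = (0.39 - 0.1) * 30 * 10
Step 3: AW = 0.29 * 30 * 10
Step 4: AW = 87.0 mm

87.0


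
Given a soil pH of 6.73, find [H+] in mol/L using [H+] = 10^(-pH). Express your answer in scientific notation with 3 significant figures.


Step 1: [H+] = 10^(-pH)
Step 2: [H+] = 10^(-6.73)
Step 3: [H+] = 1.86e-07 mol/L

1.86e-07


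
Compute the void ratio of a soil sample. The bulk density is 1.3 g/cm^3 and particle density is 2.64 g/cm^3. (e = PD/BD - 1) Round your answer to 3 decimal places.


Step 1: e = PD / BD - 1
Step 2: e = 2.64 / 1.3 - 1
Step 3: e = 2.03077 - 1
Step 4: e = 1.031

1.031


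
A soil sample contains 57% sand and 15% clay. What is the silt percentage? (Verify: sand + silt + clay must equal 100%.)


Step 1: sand + silt + clay = 100%
Step 2: silt = 100 - sand - clay
Step 3: silt = 100 - 57 - 15
Step 4: silt = 28%

28


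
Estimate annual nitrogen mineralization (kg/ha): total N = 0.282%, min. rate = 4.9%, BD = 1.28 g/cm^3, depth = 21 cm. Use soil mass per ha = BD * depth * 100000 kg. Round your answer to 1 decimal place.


Step 1: Soil mass per ha = BD * depth * 100000 = 1.28 * 21 * 100000 = 2688000 kg
Step 2: Total N pool = soil mass * N%/100 = 2688000 * 0.282/100 = 7580.16 kg/ha
Step 3: N mineralized = N pool * rate%/100 = 7580.16 * 4.9/100 = 371.4 kg/ha/yr

371.4


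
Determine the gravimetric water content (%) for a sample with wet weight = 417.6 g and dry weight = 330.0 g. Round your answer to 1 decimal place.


Step 1: Water mass = wet - dry = 417.6 - 330.0 = 87.6 g
Step 2: w = 100 * water mass / dry mass
Step 3: w = 100 * 87.6 / 330.0 = 26.5%

26.5


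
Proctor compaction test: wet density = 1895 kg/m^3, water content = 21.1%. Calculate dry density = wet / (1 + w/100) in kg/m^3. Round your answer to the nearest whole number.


Step 1: Dry density = wet density / (1 + w/100)
Step 2: Dry density = 1895 / (1 + 21.1/100)
Step 3: Dry density = 1895 / 1.211
Step 4: Dry density = 1565 kg/m^3

1565


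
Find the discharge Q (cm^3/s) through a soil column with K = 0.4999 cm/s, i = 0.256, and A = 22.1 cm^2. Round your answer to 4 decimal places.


Step 1: Apply Darcy's law: Q = K * i * A
Step 2: Q = 0.4999 * 0.256 * 22.1
Step 3: Q = 2.8282 cm^3/s

2.8282


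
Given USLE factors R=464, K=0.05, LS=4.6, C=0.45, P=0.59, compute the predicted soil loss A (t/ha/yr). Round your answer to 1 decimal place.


Step 1: A = R * K * LS * C * P
Step 2: R * K = 464 * 0.05 = 23.2
Step 3: (R*K) * LS = 23.2 * 4.6 = 106.72
Step 4: * C * P = 106.72 * 0.45 * 0.59 = 28.3
Step 5: A = 28.3 t/(ha*yr)

28.3


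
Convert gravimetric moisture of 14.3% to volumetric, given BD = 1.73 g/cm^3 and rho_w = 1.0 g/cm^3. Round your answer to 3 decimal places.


Step 1: theta = (w / 100) * BD / rho_w
Step 2: theta = (14.3 / 100) * 1.73 / 1.0
Step 3: theta = 0.143 * 1.73
Step 4: theta = 0.247

0.247


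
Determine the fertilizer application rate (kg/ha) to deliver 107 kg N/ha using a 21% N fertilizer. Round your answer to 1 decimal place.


Step 1: Fertilizer rate = target N / (N content / 100)
Step 2: Rate = 107 / (21 / 100)
Step 3: Rate = 107 / 0.21
Step 4: Rate = 509.5 kg/ha

509.5


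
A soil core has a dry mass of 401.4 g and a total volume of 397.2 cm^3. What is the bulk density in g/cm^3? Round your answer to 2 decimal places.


Step 1: Identify the formula: BD = dry mass / volume
Step 2: Substitute values: BD = 401.4 / 397.2
Step 3: BD = 1.01 g/cm^3

1.01


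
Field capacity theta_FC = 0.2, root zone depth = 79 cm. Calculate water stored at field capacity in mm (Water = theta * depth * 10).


Step 1: Water (mm) = theta_FC * depth (cm) * 10
Step 2: Water = 0.2 * 79 * 10
Step 3: Water = 158.0 mm

158.0


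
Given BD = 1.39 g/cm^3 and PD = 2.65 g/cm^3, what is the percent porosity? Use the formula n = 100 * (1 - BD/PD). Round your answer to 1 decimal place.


Step 1: Formula: n = 100 * (1 - BD / PD)
Step 2: n = 100 * (1 - 1.39 / 2.65)
Step 3: n = 100 * (1 - 0.52453)
Step 4: n = 47.5%

47.5


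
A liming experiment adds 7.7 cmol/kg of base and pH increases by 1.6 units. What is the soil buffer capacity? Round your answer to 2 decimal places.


Step 1: BC = change in base / change in pH
Step 2: BC = 7.7 / 1.6
Step 3: BC = 4.81 cmol/(kg*pH unit)

4.81


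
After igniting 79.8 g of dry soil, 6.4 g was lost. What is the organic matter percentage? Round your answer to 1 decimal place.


Step 1: OM% = 100 * LOI / sample mass
Step 2: OM = 100 * 6.4 / 79.8
Step 3: OM = 8.0%

8.0


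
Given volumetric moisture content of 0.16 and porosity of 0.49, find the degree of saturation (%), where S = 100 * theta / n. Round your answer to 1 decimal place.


Step 1: S = 100 * theta_v / n
Step 2: S = 100 * 0.16 / 0.49
Step 3: S = 32.7%

32.7


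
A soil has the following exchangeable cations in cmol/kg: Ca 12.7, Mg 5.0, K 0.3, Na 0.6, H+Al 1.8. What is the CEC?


Step 1: CEC = Ca + Mg + K + Na + (H+Al)
Step 2: CEC = 12.7 + 5.0 + 0.3 + 0.6 + 1.8
Step 3: CEC = 20.4 cmol/kg

20.4


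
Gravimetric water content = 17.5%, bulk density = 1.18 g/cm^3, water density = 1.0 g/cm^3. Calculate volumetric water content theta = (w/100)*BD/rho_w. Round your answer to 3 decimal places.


Step 1: theta = (w / 100) * BD / rho_w
Step 2: theta = (17.5 / 100) * 1.18 / 1.0
Step 3: theta = 0.175 * 1.18
Step 4: theta = 0.207

0.207


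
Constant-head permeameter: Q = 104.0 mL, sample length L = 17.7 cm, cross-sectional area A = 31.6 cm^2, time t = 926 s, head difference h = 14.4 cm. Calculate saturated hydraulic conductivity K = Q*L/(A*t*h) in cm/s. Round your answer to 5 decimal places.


Step 1: K = Q * L / (A * t * h)
Step 2: Numerator = 104.0 * 17.7 = 1840.8
Step 3: Denominator = 31.6 * 926 * 14.4 = 421367.04
Step 4: K = 1840.8 / 421367.04 = 0.00437 cm/s

0.00437


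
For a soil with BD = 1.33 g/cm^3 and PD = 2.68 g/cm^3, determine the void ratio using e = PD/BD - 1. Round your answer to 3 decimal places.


Step 1: e = PD / BD - 1
Step 2: e = 2.68 / 1.33 - 1
Step 3: e = 2.01504 - 1
Step 4: e = 1.015

1.015


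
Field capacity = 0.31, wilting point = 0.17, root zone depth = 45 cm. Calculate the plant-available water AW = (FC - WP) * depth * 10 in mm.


Step 1: Available water = (FC - WP) * depth * 10
Step 2: AW = (0.31 - 0.17) * 45 * 10
Step 3: AW = 0.14 * 45 * 10
Step 4: AW = 63.0 mm

63.0


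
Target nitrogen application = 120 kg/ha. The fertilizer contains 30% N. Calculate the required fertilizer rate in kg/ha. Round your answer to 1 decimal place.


Step 1: Fertilizer rate = target N / (N content / 100)
Step 2: Rate = 120 / (30 / 100)
Step 3: Rate = 120 / 0.3
Step 4: Rate = 400.0 kg/ha

400.0


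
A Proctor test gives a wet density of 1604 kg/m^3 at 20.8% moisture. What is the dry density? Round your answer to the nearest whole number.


Step 1: Dry density = wet density / (1 + w/100)
Step 2: Dry density = 1604 / (1 + 20.8/100)
Step 3: Dry density = 1604 / 1.208
Step 4: Dry density = 1328 kg/m^3

1328


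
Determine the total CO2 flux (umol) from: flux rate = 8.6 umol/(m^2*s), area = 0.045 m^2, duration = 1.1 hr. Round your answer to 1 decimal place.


Step 1: Convert time to seconds: 1.1 hr * 3600 = 3960.0 s
Step 2: Total = flux * area * time_s
Step 3: Total = 8.6 * 0.045 * 3960.0
Step 4: Total = 1532.5 umol

1532.5


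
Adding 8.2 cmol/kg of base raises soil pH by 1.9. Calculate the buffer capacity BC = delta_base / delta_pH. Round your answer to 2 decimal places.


Step 1: BC = change in base / change in pH
Step 2: BC = 8.2 / 1.9
Step 3: BC = 4.32 cmol/(kg*pH unit)

4.32


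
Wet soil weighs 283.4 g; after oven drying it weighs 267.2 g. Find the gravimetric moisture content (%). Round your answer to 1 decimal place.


Step 1: Water mass = wet - dry = 283.4 - 267.2 = 16.2 g
Step 2: w = 100 * water mass / dry mass
Step 3: w = 100 * 16.2 / 267.2 = 6.1%

6.1


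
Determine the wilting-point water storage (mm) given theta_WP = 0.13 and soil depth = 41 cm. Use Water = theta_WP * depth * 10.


Step 1: Water (mm) = theta_WP * depth * 10
Step 2: Water = 0.13 * 41 * 10
Step 3: Water = 53.3 mm

53.3


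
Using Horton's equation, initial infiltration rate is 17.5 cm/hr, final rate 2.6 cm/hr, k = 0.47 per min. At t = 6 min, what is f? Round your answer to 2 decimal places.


Step 1: f = fc + (f0 - fc) * exp(-k * t)
Step 2: exp(-0.47 * 6) = 0.059606
Step 3: f = 2.6 + (17.5 - 2.6) * 0.059606
Step 4: f = 2.6 + 14.9 * 0.059606
Step 5: f = 3.49 cm/hr

3.49


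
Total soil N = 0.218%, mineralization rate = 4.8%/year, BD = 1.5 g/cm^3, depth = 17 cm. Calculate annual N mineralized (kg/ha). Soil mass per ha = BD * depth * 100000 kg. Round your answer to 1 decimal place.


Step 1: Soil mass per ha = BD * depth * 100000 = 1.5 * 17 * 100000 = 2550000 kg
Step 2: Total N pool = soil mass * N%/100 = 2550000 * 0.218/100 = 5559.0 kg/ha
Step 3: N mineralized = N pool * rate%/100 = 5559.0 * 4.8/100 = 266.8 kg/ha/yr

266.8


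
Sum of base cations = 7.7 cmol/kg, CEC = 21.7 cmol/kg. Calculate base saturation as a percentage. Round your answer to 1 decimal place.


Step 1: BS = 100 * (sum of bases) / CEC
Step 2: BS = 100 * 7.7 / 21.7
Step 3: BS = 35.5%

35.5


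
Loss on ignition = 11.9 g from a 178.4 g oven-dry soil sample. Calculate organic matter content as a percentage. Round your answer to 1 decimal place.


Step 1: OM% = 100 * LOI / sample mass
Step 2: OM = 100 * 11.9 / 178.4
Step 3: OM = 6.7%

6.7


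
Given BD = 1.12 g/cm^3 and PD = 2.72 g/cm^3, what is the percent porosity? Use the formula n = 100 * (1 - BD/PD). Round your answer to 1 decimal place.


Step 1: Formula: n = 100 * (1 - BD / PD)
Step 2: n = 100 * (1 - 1.12 / 2.72)
Step 3: n = 100 * (1 - 0.41176)
Step 4: n = 58.8%

58.8


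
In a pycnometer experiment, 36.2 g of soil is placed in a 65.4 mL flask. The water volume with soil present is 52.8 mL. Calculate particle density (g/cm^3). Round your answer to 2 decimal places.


Step 1: Volume of solids = flask volume - water volume with soil
Step 2: V_solids = 65.4 - 52.8 = 12.6 mL
Step 3: Particle density = mass / V_solids = 36.2 / 12.6 = 2.87 g/cm^3

2.87


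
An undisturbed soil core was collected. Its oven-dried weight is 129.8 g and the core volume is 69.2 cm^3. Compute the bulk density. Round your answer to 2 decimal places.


Step 1: Identify the formula: BD = dry mass / volume
Step 2: Substitute values: BD = 129.8 / 69.2
Step 3: BD = 1.88 g/cm^3

1.88


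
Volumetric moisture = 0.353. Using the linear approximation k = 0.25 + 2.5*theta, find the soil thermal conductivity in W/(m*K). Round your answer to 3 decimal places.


Step 1: k = 0.25 + 2.5 * theta
Step 2: k = 0.25 + 2.5 * 0.353
Step 3: k = 0.25 + 0.883
Step 4: k = 1.133 W/(m*K)

1.133


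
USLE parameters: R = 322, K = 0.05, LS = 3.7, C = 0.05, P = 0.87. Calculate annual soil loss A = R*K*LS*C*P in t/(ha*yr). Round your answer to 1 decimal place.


Step 1: A = R * K * LS * C * P
Step 2: R * K = 322 * 0.05 = 16.1
Step 3: (R*K) * LS = 16.1 * 3.7 = 59.57
Step 4: * C * P = 59.57 * 0.05 * 0.87 = 2.6
Step 5: A = 2.6 t/(ha*yr)

2.6


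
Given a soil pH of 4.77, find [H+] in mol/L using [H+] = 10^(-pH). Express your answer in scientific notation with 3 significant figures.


Step 1: [H+] = 10^(-pH)
Step 2: [H+] = 10^(-4.77)
Step 3: [H+] = 1.70e-05 mol/L

1.70e-05


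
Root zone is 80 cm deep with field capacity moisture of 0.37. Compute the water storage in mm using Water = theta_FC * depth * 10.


Step 1: Water (mm) = theta_FC * depth (cm) * 10
Step 2: Water = 0.37 * 80 * 10
Step 3: Water = 296.0 mm

296.0


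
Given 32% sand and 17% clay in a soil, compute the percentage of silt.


Step 1: sand + silt + clay = 100%
Step 2: silt = 100 - sand - clay
Step 3: silt = 100 - 32 - 17
Step 4: silt = 51%

51


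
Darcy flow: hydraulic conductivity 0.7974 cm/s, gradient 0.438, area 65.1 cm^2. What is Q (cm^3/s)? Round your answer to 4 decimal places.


Step 1: Apply Darcy's law: Q = K * i * A
Step 2: Q = 0.7974 * 0.438 * 65.1
Step 3: Q = 22.7369 cm^3/s

22.7369


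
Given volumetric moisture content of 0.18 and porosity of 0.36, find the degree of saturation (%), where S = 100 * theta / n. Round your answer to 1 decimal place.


Step 1: S = 100 * theta_v / n
Step 2: S = 100 * 0.18 / 0.36
Step 3: S = 50.0%

50.0


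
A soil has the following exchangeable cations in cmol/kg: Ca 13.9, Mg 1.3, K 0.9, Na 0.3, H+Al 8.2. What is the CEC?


Step 1: CEC = Ca + Mg + K + Na + (H+Al)
Step 2: CEC = 13.9 + 1.3 + 0.9 + 0.3 + 8.2
Step 3: CEC = 24.6 cmol/kg

24.6
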